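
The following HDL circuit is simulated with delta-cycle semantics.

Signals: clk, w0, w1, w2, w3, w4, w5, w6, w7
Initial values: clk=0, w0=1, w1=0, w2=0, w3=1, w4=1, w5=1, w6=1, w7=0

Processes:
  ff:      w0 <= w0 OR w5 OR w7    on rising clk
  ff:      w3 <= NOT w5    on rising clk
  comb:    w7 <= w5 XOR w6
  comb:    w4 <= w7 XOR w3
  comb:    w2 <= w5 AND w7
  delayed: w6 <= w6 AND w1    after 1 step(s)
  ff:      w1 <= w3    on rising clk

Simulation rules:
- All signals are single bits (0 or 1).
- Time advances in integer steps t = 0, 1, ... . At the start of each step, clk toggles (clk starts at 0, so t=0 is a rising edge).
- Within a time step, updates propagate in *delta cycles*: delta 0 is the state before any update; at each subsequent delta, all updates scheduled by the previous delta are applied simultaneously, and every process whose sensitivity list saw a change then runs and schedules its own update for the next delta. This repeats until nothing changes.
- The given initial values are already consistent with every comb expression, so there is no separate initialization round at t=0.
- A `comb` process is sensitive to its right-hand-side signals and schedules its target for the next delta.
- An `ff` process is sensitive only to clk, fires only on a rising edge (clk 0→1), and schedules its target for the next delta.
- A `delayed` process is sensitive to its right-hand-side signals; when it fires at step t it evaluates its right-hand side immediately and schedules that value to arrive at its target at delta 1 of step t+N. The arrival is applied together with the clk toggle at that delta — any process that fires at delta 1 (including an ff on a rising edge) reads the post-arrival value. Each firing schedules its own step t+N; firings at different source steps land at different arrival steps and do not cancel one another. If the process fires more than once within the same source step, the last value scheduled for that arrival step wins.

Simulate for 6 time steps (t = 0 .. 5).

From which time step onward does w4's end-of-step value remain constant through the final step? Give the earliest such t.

3

[bits: clk,w4,w6,w1,w2,w5,w0,w3,w7]
t=0: Δ0=011001110 Δ1=111001110 Δ2=111101100 Δ3=101101100 | 3Δ
t=1: Δ0=101101100 Δ1=001101100 | 1Δ
t=2: Δ0=001101100 Δ1=101101100 Δ2=101001100 | 2Δ
t=3: Δ0=101001100 Δ1=000001100 Δ2=000001101 Δ3=010011101 | 3Δ
t=4: Δ0=010011101 Δ1=110011101 | 1Δ
t=5: Δ0=110011101 Δ1=010011101 | 1Δ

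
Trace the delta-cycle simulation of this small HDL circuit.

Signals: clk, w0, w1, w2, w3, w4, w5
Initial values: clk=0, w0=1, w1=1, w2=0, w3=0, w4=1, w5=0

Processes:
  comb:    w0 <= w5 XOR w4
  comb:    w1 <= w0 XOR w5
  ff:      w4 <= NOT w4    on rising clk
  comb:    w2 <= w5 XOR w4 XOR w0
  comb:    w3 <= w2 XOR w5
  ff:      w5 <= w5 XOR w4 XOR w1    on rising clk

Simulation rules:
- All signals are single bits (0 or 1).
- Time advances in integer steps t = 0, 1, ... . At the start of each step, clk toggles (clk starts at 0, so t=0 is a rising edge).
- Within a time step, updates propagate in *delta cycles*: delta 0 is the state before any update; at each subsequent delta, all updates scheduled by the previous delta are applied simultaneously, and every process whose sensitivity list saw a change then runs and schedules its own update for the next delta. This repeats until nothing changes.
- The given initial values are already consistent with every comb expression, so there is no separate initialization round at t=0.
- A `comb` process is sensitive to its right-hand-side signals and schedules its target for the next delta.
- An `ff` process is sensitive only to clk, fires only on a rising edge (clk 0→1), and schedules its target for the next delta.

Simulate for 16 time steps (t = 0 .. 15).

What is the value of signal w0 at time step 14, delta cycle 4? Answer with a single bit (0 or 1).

[bits: w0,w5,w3,w4,w2,clk,w1]
t=0: Δ0=1001001 Δ1=1001011 Δ2=1000011 Δ3=0000111 Δ4=0010010 Δ5=0000010 | 5Δ
t=1: Δ0=0000010 Δ1=0000000 | 1Δ
t=2: Δ0=0000000 Δ1=0000010 Δ2=0001010 Δ3=1001110 Δ4=1011011 Δ5=1001011 | 5Δ
t=3: Δ0=1001011 Δ1=1001001 | 1Δ
t=4: Δ0=1001001 Δ1=1001011 Δ2=1000011 Δ3=0000111 Δ4=0010010 Δ5=0000010 | 5Δ
t=5: Δ0=0000010 Δ1=0000000 | 1Δ
t=6: Δ0=0000000 Δ1=0000010 Δ2=0001010 Δ3=1001110 Δ4=1011011 Δ5=1001011 | 5Δ
t=7: Δ0=1001011 Δ1=1001001 | 1Δ
t=8: Δ0=1001001 Δ1=1001011 Δ2=1000011 Δ3=0000111 Δ4=0010010 Δ5=0000010 | 5Δ
t=9: Δ0=0000010 Δ1=0000000 | 1Δ
t=10: Δ0=0000000 Δ1=0000010 Δ2=0001010 Δ3=1001110 Δ4=1011011 Δ5=1001011 | 5Δ
t=11: Δ0=1001011 Δ1=1001001 | 1Δ
t=12: Δ0=1001001 Δ1=1001011 Δ2=1000011 Δ3=0000111 Δ4=0010010 Δ5=0000010 | 5Δ
t=13: Δ0=0000010 Δ1=0000000 | 1Δ
t=14: Δ0=0000000 Δ1=0000010 Δ2=0001010 Δ3=1001110 Δ4=1011011 Δ5=1001011 | 5Δ
t=15: Δ0=1001011 Δ1=1001001 | 1Δ

1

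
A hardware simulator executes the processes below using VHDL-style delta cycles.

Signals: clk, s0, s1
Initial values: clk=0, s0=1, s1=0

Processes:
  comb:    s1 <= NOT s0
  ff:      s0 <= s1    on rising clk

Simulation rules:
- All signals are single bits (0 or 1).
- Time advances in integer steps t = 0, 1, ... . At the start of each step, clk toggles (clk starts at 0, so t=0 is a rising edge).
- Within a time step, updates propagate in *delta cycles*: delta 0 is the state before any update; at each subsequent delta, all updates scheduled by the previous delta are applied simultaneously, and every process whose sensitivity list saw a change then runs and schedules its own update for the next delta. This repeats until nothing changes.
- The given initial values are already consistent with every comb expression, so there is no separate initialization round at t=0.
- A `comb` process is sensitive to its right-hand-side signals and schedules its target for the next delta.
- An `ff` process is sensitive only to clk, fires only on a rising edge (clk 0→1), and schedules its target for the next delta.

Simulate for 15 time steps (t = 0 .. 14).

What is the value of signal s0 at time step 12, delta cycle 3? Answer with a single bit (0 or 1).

0

t0.Δ0 s1=0 s0=1 clk=0
t0.Δ1 s1=0 s0=1 clk=1
t0.Δ2 s1=0 s0=0 clk=1
t0.Δ3 s1=1 s0=0 clk=1
t1.Δ0 s1=1 s0=0 clk=1
t1.Δ1 s1=1 s0=0 clk=0
t2.Δ0 s1=1 s0=0 clk=0
t2.Δ1 s1=1 s0=0 clk=1
t2.Δ2 s1=1 s0=1 clk=1
t2.Δ3 s1=0 s0=1 clk=1
t3.Δ0 s1=0 s0=1 clk=1
t3.Δ1 s1=0 s0=1 clk=0
t4.Δ0 s1=0 s0=1 clk=0
t4.Δ1 s1=0 s0=1 clk=1
t4.Δ2 s1=0 s0=0 clk=1
t4.Δ3 s1=1 s0=0 clk=1
t5.Δ0 s1=1 s0=0 clk=1
t5.Δ1 s1=1 s0=0 clk=0
t6.Δ0 s1=1 s0=0 clk=0
t6.Δ1 s1=1 s0=0 clk=1
t6.Δ2 s1=1 s0=1 clk=1
t6.Δ3 s1=0 s0=1 clk=1
t7.Δ0 s1=0 s0=1 clk=1
t7.Δ1 s1=0 s0=1 clk=0
t8.Δ0 s1=0 s0=1 clk=0
t8.Δ1 s1=0 s0=1 clk=1
t8.Δ2 s1=0 s0=0 clk=1
t8.Δ3 s1=1 s0=0 clk=1
t9.Δ0 s1=1 s0=0 clk=1
t9.Δ1 s1=1 s0=0 clk=0
t10.Δ0 s1=1 s0=0 clk=0
t10.Δ1 s1=1 s0=0 clk=1
t10.Δ2 s1=1 s0=1 clk=1
t10.Δ3 s1=0 s0=1 clk=1
t11.Δ0 s1=0 s0=1 clk=1
t11.Δ1 s1=0 s0=1 clk=0
t12.Δ0 s1=0 s0=1 clk=0
t12.Δ1 s1=0 s0=1 clk=1
t12.Δ2 s1=0 s0=0 clk=1
t12.Δ3 s1=1 s0=0 clk=1
t13.Δ0 s1=1 s0=0 clk=1
t13.Δ1 s1=1 s0=0 clk=0
t14.Δ0 s1=1 s0=0 clk=0
t14.Δ1 s1=1 s0=0 clk=1
t14.Δ2 s1=1 s0=1 clk=1
t14.Δ3 s1=0 s0=1 clk=1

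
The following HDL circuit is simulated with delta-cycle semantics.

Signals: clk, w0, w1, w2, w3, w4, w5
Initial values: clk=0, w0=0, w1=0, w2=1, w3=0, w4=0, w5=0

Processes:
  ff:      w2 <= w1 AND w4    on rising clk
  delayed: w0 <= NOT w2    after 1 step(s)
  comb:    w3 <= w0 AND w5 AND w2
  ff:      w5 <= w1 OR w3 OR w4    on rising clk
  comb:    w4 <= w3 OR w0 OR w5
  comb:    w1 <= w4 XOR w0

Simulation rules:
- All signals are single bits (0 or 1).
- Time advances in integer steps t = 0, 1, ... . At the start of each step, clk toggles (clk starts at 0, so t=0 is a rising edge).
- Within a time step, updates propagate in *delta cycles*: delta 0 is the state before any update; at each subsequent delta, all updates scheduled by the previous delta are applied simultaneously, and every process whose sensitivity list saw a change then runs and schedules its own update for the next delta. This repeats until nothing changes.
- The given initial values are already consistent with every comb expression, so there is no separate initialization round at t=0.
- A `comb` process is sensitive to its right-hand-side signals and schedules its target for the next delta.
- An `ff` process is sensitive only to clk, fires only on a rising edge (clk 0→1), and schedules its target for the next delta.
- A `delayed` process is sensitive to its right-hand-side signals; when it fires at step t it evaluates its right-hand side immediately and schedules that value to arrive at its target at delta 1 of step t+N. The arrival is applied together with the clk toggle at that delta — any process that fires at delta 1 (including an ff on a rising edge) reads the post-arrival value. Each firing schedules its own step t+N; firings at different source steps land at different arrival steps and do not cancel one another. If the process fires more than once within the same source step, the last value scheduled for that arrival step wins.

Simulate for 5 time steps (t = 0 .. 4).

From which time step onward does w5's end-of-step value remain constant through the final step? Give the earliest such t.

2

t=0 Δ0: w2=1 w4=0 clk=0 w5=0 w0=0 w1=0 w3=0
  Δ1: clk:0→1
  Δ2: w2:1→0
  (2Δ to stable)
t=1 Δ0: w2=0 w4=0 clk=1 w5=0 w0=0 w1=0 w3=0
  Δ1: clk:1→0, w0:0→1
  Δ2: w4:0→1, w1:0→1
  Δ3: w1:1→0
  (3Δ to stable)
t=2 Δ0: w2=0 w4=1 clk=0 w5=0 w0=1 w1=0 w3=0
  Δ1: clk:0→1
  Δ2: w5:0→1
  (2Δ to stable)
t=3 Δ0: w2=0 w4=1 clk=1 w5=1 w0=1 w1=0 w3=0
  Δ1: clk:1→0
  (1Δ to stable)
t=4 Δ0: w2=0 w4=1 clk=0 w5=1 w0=1 w1=0 w3=0
  Δ1: clk:0→1
  (1Δ to stable)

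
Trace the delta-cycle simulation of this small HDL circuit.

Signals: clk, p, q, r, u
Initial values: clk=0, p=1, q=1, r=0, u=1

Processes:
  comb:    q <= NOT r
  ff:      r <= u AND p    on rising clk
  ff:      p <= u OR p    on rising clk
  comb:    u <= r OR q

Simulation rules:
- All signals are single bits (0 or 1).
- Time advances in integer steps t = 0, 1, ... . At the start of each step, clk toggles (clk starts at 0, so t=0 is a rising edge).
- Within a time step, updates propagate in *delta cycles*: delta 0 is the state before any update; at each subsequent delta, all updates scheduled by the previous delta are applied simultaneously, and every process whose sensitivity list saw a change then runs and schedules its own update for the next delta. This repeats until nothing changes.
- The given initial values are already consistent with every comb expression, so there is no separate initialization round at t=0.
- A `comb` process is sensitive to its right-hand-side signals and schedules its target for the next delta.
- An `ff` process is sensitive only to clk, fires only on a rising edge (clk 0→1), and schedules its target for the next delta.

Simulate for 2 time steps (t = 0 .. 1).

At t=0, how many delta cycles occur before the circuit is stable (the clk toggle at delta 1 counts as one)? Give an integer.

t=0 Δ0: clk=0 r=0 p=1 q=1 u=1
  Δ1: clk:0→1
  Δ2: r:0→1
  Δ3: q:1→0
  (3Δ to stable)
t=1 Δ0: clk=1 r=1 p=1 q=0 u=1
  Δ1: clk:1→0
  (1Δ to stable)

3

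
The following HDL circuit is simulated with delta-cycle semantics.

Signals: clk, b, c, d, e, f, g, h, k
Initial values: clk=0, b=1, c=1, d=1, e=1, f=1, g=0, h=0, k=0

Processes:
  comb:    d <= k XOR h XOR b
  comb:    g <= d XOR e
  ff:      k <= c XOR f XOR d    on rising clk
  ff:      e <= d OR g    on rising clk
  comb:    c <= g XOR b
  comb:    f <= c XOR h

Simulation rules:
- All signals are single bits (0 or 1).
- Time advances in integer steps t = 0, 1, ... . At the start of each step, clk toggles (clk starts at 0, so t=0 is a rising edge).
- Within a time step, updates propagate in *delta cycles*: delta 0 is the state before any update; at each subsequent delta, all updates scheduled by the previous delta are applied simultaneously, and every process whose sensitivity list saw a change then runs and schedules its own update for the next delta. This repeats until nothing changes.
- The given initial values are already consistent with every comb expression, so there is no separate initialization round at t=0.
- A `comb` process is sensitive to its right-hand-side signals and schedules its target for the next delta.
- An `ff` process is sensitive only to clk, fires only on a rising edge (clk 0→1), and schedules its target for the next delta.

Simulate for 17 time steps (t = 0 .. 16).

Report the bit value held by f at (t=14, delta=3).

t0.Δ0 clk=0 f=1 k=0 c=1 d=1 b=1 e=1 g=0 h=0
t0.Δ1 clk=1 f=1 k=0 c=1 d=1 b=1 e=1 g=0 h=0
t0.Δ2 clk=1 f=1 k=1 c=1 d=1 b=1 e=1 g=0 h=0
t0.Δ3 clk=1 f=1 k=1 c=1 d=0 b=1 e=1 g=0 h=0
t0.Δ4 clk=1 f=1 k=1 c=1 d=0 b=1 e=1 g=1 h=0
t0.Δ5 clk=1 f=1 k=1 c=0 d=0 b=1 e=1 g=1 h=0
t0.Δ6 clk=1 f=0 k=1 c=0 d=0 b=1 e=1 g=1 h=0
t1.Δ0 clk=1 f=0 k=1 c=0 d=0 b=1 e=1 g=1 h=0
t1.Δ1 clk=0 f=0 k=1 c=0 d=0 b=1 e=1 g=1 h=0
t2.Δ0 clk=0 f=0 k=1 c=0 d=0 b=1 e=1 g=1 h=0
t2.Δ1 clk=1 f=0 k=1 c=0 d=0 b=1 e=1 g=1 h=0
t2.Δ2 clk=1 f=0 k=0 c=0 d=0 b=1 e=1 g=1 h=0
t2.Δ3 clk=1 f=0 k=0 c=0 d=1 b=1 e=1 g=1 h=0
t2.Δ4 clk=1 f=0 k=0 c=0 d=1 b=1 e=1 g=0 h=0
t2.Δ5 clk=1 f=0 k=0 c=1 d=1 b=1 e=1 g=0 h=0
t2.Δ6 clk=1 f=1 k=0 c=1 d=1 b=1 e=1 g=0 h=0
t3.Δ0 clk=1 f=1 k=0 c=1 d=1 b=1 e=1 g=0 h=0
t3.Δ1 clk=0 f=1 k=0 c=1 d=1 b=1 e=1 g=0 h=0
t4.Δ0 clk=0 f=1 k=0 c=1 d=1 b=1 e=1 g=0 h=0
t4.Δ1 clk=1 f=1 k=0 c=1 d=1 b=1 e=1 g=0 h=0
t4.Δ2 clk=1 f=1 k=1 c=1 d=1 b=1 e=1 g=0 h=0
t4.Δ3 clk=1 f=1 k=1 c=1 d=0 b=1 e=1 g=0 h=0
t4.Δ4 clk=1 f=1 k=1 c=1 d=0 b=1 e=1 g=1 h=0
t4.Δ5 clk=1 f=1 k=1 c=0 d=0 b=1 e=1 g=1 h=0
t4.Δ6 clk=1 f=0 k=1 c=0 d=0 b=1 e=1 g=1 h=0
t5.Δ0 clk=1 f=0 k=1 c=0 d=0 b=1 e=1 g=1 h=0
t5.Δ1 clk=0 f=0 k=1 c=0 d=0 b=1 e=1 g=1 h=0
t6.Δ0 clk=0 f=0 k=1 c=0 d=0 b=1 e=1 g=1 h=0
t6.Δ1 clk=1 f=0 k=1 c=0 d=0 b=1 e=1 g=1 h=0
t6.Δ2 clk=1 f=0 k=0 c=0 d=0 b=1 e=1 g=1 h=0
t6.Δ3 clk=1 f=0 k=0 c=0 d=1 b=1 e=1 g=1 h=0
t6.Δ4 clk=1 f=0 k=0 c=0 d=1 b=1 e=1 g=0 h=0
t6.Δ5 clk=1 f=0 k=0 c=1 d=1 b=1 e=1 g=0 h=0
t6.Δ6 clk=1 f=1 k=0 c=1 d=1 b=1 e=1 g=0 h=0
t7.Δ0 clk=1 f=1 k=0 c=1 d=1 b=1 e=1 g=0 h=0
t7.Δ1 clk=0 f=1 k=0 c=1 d=1 b=1 e=1 g=0 h=0
t8.Δ0 clk=0 f=1 k=0 c=1 d=1 b=1 e=1 g=0 h=0
t8.Δ1 clk=1 f=1 k=0 c=1 d=1 b=1 e=1 g=0 h=0
t8.Δ2 clk=1 f=1 k=1 c=1 d=1 b=1 e=1 g=0 h=0
t8.Δ3 clk=1 f=1 k=1 c=1 d=0 b=1 e=1 g=0 h=0
t8.Δ4 clk=1 f=1 k=1 c=1 d=0 b=1 e=1 g=1 h=0
t8.Δ5 clk=1 f=1 k=1 c=0 d=0 b=1 e=1 g=1 h=0
t8.Δ6 clk=1 f=0 k=1 c=0 d=0 b=1 e=1 g=1 h=0
t9.Δ0 clk=1 f=0 k=1 c=0 d=0 b=1 e=1 g=1 h=0
t9.Δ1 clk=0 f=0 k=1 c=0 d=0 b=1 e=1 g=1 h=0
t10.Δ0 clk=0 f=0 k=1 c=0 d=0 b=1 e=1 g=1 h=0
t10.Δ1 clk=1 f=0 k=1 c=0 d=0 b=1 e=1 g=1 h=0
t10.Δ2 clk=1 f=0 k=0 c=0 d=0 b=1 e=1 g=1 h=0
t10.Δ3 clk=1 f=0 k=0 c=0 d=1 b=1 e=1 g=1 h=0
t10.Δ4 clk=1 f=0 k=0 c=0 d=1 b=1 e=1 g=0 h=0
t10.Δ5 clk=1 f=0 k=0 c=1 d=1 b=1 e=1 g=0 h=0
t10.Δ6 clk=1 f=1 k=0 c=1 d=1 b=1 e=1 g=0 h=0
t11.Δ0 clk=1 f=1 k=0 c=1 d=1 b=1 e=1 g=0 h=0
t11.Δ1 clk=0 f=1 k=0 c=1 d=1 b=1 e=1 g=0 h=0
t12.Δ0 clk=0 f=1 k=0 c=1 d=1 b=1 e=1 g=0 h=0
t12.Δ1 clk=1 f=1 k=0 c=1 d=1 b=1 e=1 g=0 h=0
t12.Δ2 clk=1 f=1 k=1 c=1 d=1 b=1 e=1 g=0 h=0
t12.Δ3 clk=1 f=1 k=1 c=1 d=0 b=1 e=1 g=0 h=0
t12.Δ4 clk=1 f=1 k=1 c=1 d=0 b=1 e=1 g=1 h=0
t12.Δ5 clk=1 f=1 k=1 c=0 d=0 b=1 e=1 g=1 h=0
t12.Δ6 clk=1 f=0 k=1 c=0 d=0 b=1 e=1 g=1 h=0
t13.Δ0 clk=1 f=0 k=1 c=0 d=0 b=1 e=1 g=1 h=0
t13.Δ1 clk=0 f=0 k=1 c=0 d=0 b=1 e=1 g=1 h=0
t14.Δ0 clk=0 f=0 k=1 c=0 d=0 b=1 e=1 g=1 h=0
t14.Δ1 clk=1 f=0 k=1 c=0 d=0 b=1 e=1 g=1 h=0
t14.Δ2 clk=1 f=0 k=0 c=0 d=0 b=1 e=1 g=1 h=0
t14.Δ3 clk=1 f=0 k=0 c=0 d=1 b=1 e=1 g=1 h=0
t14.Δ4 clk=1 f=0 k=0 c=0 d=1 b=1 e=1 g=0 h=0
t14.Δ5 clk=1 f=0 k=0 c=1 d=1 b=1 e=1 g=0 h=0
t14.Δ6 clk=1 f=1 k=0 c=1 d=1 b=1 e=1 g=0 h=0
t15.Δ0 clk=1 f=1 k=0 c=1 d=1 b=1 e=1 g=0 h=0
t15.Δ1 clk=0 f=1 k=0 c=1 d=1 b=1 e=1 g=0 h=0
t16.Δ0 clk=0 f=1 k=0 c=1 d=1 b=1 e=1 g=0 h=0
t16.Δ1 clk=1 f=1 k=0 c=1 d=1 b=1 e=1 g=0 h=0
t16.Δ2 clk=1 f=1 k=1 c=1 d=1 b=1 e=1 g=0 h=0
t16.Δ3 clk=1 f=1 k=1 c=1 d=0 b=1 e=1 g=0 h=0
t16.Δ4 clk=1 f=1 k=1 c=1 d=0 b=1 e=1 g=1 h=0
t16.Δ5 clk=1 f=1 k=1 c=0 d=0 b=1 e=1 g=1 h=0
t16.Δ6 clk=1 f=0 k=1 c=0 d=0 b=1 e=1 g=1 h=0

0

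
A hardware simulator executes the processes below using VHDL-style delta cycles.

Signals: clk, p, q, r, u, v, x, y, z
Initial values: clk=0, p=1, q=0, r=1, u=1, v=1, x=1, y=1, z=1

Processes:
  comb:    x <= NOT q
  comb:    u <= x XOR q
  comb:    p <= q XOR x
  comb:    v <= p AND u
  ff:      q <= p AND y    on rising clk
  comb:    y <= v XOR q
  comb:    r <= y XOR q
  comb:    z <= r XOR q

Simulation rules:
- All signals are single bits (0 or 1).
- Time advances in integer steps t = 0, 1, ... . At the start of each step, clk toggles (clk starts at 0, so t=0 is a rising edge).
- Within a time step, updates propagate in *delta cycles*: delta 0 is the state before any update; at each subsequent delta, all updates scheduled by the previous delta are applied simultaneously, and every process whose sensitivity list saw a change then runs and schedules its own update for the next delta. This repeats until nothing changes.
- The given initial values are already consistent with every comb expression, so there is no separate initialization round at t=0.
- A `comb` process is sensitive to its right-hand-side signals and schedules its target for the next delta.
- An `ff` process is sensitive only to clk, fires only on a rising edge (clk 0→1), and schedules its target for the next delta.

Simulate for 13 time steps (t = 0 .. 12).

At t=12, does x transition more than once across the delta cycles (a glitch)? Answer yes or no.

t=0 Δ0: clk=0 u=1 z=1 v=1 r=1 q=0 x=1 y=1 p=1
  Δ1: clk:0→1
  Δ2: q:0→1
  Δ3: u:1→0, z:1→0, r:1→0, x:1→0, y:1→0, p:1→0
  Δ4: u:0→1, z:0→1, v:1→0, r:0→1, p:0→1
  Δ5: z:1→0, v:0→1, y:0→1
  Δ6: r:1→0, y:1→0
  Δ7: z:0→1, r:0→1
  Δ8: z:1→0
  (8Δ to stable)
t=1 Δ0: clk=1 u=1 z=0 v=1 r=1 q=1 x=0 y=0 p=1
  Δ1: clk:1→0
  (1Δ to stable)
t=2 Δ0: clk=0 u=1 z=0 v=1 r=1 q=1 x=0 y=0 p=1
  Δ1: clk:0→1
  Δ2: q:1→0
  Δ3: u:1→0, z:0→1, r:1→0, x:0→1, y:0→1, p:1→0
  Δ4: u:0→1, z:1→0, v:1→0, r:0→1, p:0→1
  Δ5: z:0→1, v:0→1, y:1→0
  Δ6: r:1→0, y:0→1
  Δ7: z:1→0, r:0→1
  Δ8: z:0→1
  (8Δ to stable)
t=3 Δ0: clk=1 u=1 z=1 v=1 r=1 q=0 x=1 y=1 p=1
  Δ1: clk:1→0
  (1Δ to stable)
t=4 Δ0: clk=0 u=1 z=1 v=1 r=1 q=0 x=1 y=1 p=1
  Δ1: clk:0→1
  Δ2: q:0→1
  Δ3: u:1→0, z:1→0, r:1→0, x:1→0, y:1→0, p:1→0
  Δ4: u:0→1, z:0→1, v:1→0, r:0→1, p:0→1
  Δ5: z:1→0, v:0→1, y:0→1
  Δ6: r:1→0, y:1→0
  Δ7: z:0→1, r:0→1
  Δ8: z:1→0
  (8Δ to stable)
t=5 Δ0: clk=1 u=1 z=0 v=1 r=1 q=1 x=0 y=0 p=1
  Δ1: clk:1→0
  (1Δ to stable)
t=6 Δ0: clk=0 u=1 z=0 v=1 r=1 q=1 x=0 y=0 p=1
  Δ1: clk:0→1
  Δ2: q:1→0
  Δ3: u:1→0, z:0→1, r:1→0, x:0→1, y:0→1, p:1→0
  Δ4: u:0→1, z:1→0, v:1→0, r:0→1, p:0→1
  Δ5: z:0→1, v:0→1, y:1→0
  Δ6: r:1→0, y:0→1
  Δ7: z:1→0, r:0→1
  Δ8: z:0→1
  (8Δ to stable)
t=7 Δ0: clk=1 u=1 z=1 v=1 r=1 q=0 x=1 y=1 p=1
  Δ1: clk:1→0
  (1Δ to stable)
t=8 Δ0: clk=0 u=1 z=1 v=1 r=1 q=0 x=1 y=1 p=1
  Δ1: clk:0→1
  Δ2: q:0→1
  Δ3: u:1→0, z:1→0, r:1→0, x:1→0, y:1→0, p:1→0
  Δ4: u:0→1, z:0→1, v:1→0, r:0→1, p:0→1
  Δ5: z:1→0, v:0→1, y:0→1
  Δ6: r:1→0, y:1→0
  Δ7: z:0→1, r:0→1
  Δ8: z:1→0
  (8Δ to stable)
t=9 Δ0: clk=1 u=1 z=0 v=1 r=1 q=1 x=0 y=0 p=1
  Δ1: clk:1→0
  (1Δ to stable)
t=10 Δ0: clk=0 u=1 z=0 v=1 r=1 q=1 x=0 y=0 p=1
  Δ1: clk:0→1
  Δ2: q:1→0
  Δ3: u:1→0, z:0→1, r:1→0, x:0→1, y:0→1, p:1→0
  Δ4: u:0→1, z:1→0, v:1→0, r:0→1, p:0→1
  Δ5: z:0→1, v:0→1, y:1→0
  Δ6: r:1→0, y:0→1
  Δ7: z:1→0, r:0→1
  Δ8: z:0→1
  (8Δ to stable)
t=11 Δ0: clk=1 u=1 z=1 v=1 r=1 q=0 x=1 y=1 p=1
  Δ1: clk:1→0
  (1Δ to stable)
t=12 Δ0: clk=0 u=1 z=1 v=1 r=1 q=0 x=1 y=1 p=1
  Δ1: clk:0→1
  Δ2: q:0→1
  Δ3: u:1→0, z:1→0, r:1→0, x:1→0, y:1→0, p:1→0
  Δ4: u:0→1, z:0→1, v:1→0, r:0→1, p:0→1
  Δ5: z:1→0, v:0→1, y:0→1
  Δ6: r:1→0, y:1→0
  Δ7: z:0→1, r:0→1
  Δ8: z:1→0
  (8Δ to stable)

no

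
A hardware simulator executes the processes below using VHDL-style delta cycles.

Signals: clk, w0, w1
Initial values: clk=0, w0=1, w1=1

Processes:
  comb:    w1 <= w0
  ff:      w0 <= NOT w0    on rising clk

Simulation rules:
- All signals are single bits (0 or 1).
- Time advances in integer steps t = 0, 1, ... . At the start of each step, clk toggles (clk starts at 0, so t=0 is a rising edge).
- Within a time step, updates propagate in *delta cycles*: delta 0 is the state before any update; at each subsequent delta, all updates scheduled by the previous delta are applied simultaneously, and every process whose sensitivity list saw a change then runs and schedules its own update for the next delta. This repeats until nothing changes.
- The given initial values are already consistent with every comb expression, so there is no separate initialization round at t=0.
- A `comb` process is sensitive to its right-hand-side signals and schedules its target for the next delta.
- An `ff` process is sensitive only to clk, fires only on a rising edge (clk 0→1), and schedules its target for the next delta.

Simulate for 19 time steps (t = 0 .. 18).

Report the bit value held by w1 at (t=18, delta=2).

[bits: clk,w1,w0]
t=0: Δ0=011 Δ1=111 Δ2=110 Δ3=100 | 3Δ
t=1: Δ0=100 Δ1=000 | 1Δ
t=2: Δ0=000 Δ1=100 Δ2=101 Δ3=111 | 3Δ
t=3: Δ0=111 Δ1=011 | 1Δ
t=4: Δ0=011 Δ1=111 Δ2=110 Δ3=100 | 3Δ
t=5: Δ0=100 Δ1=000 | 1Δ
t=6: Δ0=000 Δ1=100 Δ2=101 Δ3=111 | 3Δ
t=7: Δ0=111 Δ1=011 | 1Δ
t=8: Δ0=011 Δ1=111 Δ2=110 Δ3=100 | 3Δ
t=9: Δ0=100 Δ1=000 | 1Δ
t=10: Δ0=000 Δ1=100 Δ2=101 Δ3=111 | 3Δ
t=11: Δ0=111 Δ1=011 | 1Δ
t=12: Δ0=011 Δ1=111 Δ2=110 Δ3=100 | 3Δ
t=13: Δ0=100 Δ1=000 | 1Δ
t=14: Δ0=000 Δ1=100 Δ2=101 Δ3=111 | 3Δ
t=15: Δ0=111 Δ1=011 | 1Δ
t=16: Δ0=011 Δ1=111 Δ2=110 Δ3=100 | 3Δ
t=17: Δ0=100 Δ1=000 | 1Δ
t=18: Δ0=000 Δ1=100 Δ2=101 Δ3=111 | 3Δ

0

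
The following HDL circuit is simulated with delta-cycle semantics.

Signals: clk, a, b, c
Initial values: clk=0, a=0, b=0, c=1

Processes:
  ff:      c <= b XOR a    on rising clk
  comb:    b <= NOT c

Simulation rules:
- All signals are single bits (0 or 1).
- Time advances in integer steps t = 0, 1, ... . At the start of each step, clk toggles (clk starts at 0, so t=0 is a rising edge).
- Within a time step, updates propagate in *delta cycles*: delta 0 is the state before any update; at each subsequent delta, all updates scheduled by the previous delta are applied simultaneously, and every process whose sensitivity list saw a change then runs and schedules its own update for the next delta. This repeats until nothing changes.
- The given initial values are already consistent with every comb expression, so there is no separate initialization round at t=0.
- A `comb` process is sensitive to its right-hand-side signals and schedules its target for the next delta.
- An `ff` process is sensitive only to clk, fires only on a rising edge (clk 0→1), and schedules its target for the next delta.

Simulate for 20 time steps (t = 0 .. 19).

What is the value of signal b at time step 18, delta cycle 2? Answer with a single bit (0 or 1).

1

t=0 Δ0: a=0 c=1 clk=0 b=0
  Δ1: clk:0→1
  Δ2: c:1→0
  Δ3: b:0→1
  (3Δ to stable)
t=1 Δ0: a=0 c=0 clk=1 b=1
  Δ1: clk:1→0
  (1Δ to stable)
t=2 Δ0: a=0 c=0 clk=0 b=1
  Δ1: clk:0→1
  Δ2: c:0→1
  Δ3: b:1→0
  (3Δ to stable)
t=3 Δ0: a=0 c=1 clk=1 b=0
  Δ1: clk:1→0
  (1Δ to stable)
t=4 Δ0: a=0 c=1 clk=0 b=0
  Δ1: clk:0→1
  Δ2: c:1→0
  Δ3: b:0→1
  (3Δ to stable)
t=5 Δ0: a=0 c=0 clk=1 b=1
  Δ1: clk:1→0
  (1Δ to stable)
t=6 Δ0: a=0 c=0 clk=0 b=1
  Δ1: clk:0→1
  Δ2: c:0→1
  Δ3: b:1→0
  (3Δ to stable)
t=7 Δ0: a=0 c=1 clk=1 b=0
  Δ1: clk:1→0
  (1Δ to stable)
t=8 Δ0: a=0 c=1 clk=0 b=0
  Δ1: clk:0→1
  Δ2: c:1→0
  Δ3: b:0→1
  (3Δ to stable)
t=9 Δ0: a=0 c=0 clk=1 b=1
  Δ1: clk:1→0
  (1Δ to stable)
t=10 Δ0: a=0 c=0 clk=0 b=1
  Δ1: clk:0→1
  Δ2: c:0→1
  Δ3: b:1→0
  (3Δ to stable)
t=11 Δ0: a=0 c=1 clk=1 b=0
  Δ1: clk:1→0
  (1Δ to stable)
t=12 Δ0: a=0 c=1 clk=0 b=0
  Δ1: clk:0→1
  Δ2: c:1→0
  Δ3: b:0→1
  (3Δ to stable)
t=13 Δ0: a=0 c=0 clk=1 b=1
  Δ1: clk:1→0
  (1Δ to stable)
t=14 Δ0: a=0 c=0 clk=0 b=1
  Δ1: clk:0→1
  Δ2: c:0→1
  Δ3: b:1→0
  (3Δ to stable)
t=15 Δ0: a=0 c=1 clk=1 b=0
  Δ1: clk:1→0
  (1Δ to stable)
t=16 Δ0: a=0 c=1 clk=0 b=0
  Δ1: clk:0→1
  Δ2: c:1→0
  Δ3: b:0→1
  (3Δ to stable)
t=17 Δ0: a=0 c=0 clk=1 b=1
  Δ1: clk:1→0
  (1Δ to stable)
t=18 Δ0: a=0 c=0 clk=0 b=1
  Δ1: clk:0→1
  Δ2: c:0→1
  Δ3: b:1→0
  (3Δ to stable)
t=19 Δ0: a=0 c=1 clk=1 b=0
  Δ1: clk:1→0
  (1Δ to stable)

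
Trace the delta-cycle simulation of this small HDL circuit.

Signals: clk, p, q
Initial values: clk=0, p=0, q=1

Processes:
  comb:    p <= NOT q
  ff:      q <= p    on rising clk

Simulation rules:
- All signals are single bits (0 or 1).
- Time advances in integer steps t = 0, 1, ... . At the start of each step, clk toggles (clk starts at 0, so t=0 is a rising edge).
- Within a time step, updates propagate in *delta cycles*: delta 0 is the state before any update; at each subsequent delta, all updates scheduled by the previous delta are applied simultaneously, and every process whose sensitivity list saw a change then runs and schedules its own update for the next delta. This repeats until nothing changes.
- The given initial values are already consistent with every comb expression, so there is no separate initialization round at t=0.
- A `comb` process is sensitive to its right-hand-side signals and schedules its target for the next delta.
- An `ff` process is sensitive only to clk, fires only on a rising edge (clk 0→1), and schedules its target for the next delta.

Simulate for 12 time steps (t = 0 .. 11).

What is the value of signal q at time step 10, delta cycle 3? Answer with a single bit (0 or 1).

1

t0.Δ0 p=0 q=1 clk=0
t0.Δ1 p=0 q=1 clk=1
t0.Δ2 p=0 q=0 clk=1
t0.Δ3 p=1 q=0 clk=1
t1.Δ0 p=1 q=0 clk=1
t1.Δ1 p=1 q=0 clk=0
t2.Δ0 p=1 q=0 clk=0
t2.Δ1 p=1 q=0 clk=1
t2.Δ2 p=1 q=1 clk=1
t2.Δ3 p=0 q=1 clk=1
t3.Δ0 p=0 q=1 clk=1
t3.Δ1 p=0 q=1 clk=0
t4.Δ0 p=0 q=1 clk=0
t4.Δ1 p=0 q=1 clk=1
t4.Δ2 p=0 q=0 clk=1
t4.Δ3 p=1 q=0 clk=1
t5.Δ0 p=1 q=0 clk=1
t5.Δ1 p=1 q=0 clk=0
t6.Δ0 p=1 q=0 clk=0
t6.Δ1 p=1 q=0 clk=1
t6.Δ2 p=1 q=1 clk=1
t6.Δ3 p=0 q=1 clk=1
t7.Δ0 p=0 q=1 clk=1
t7.Δ1 p=0 q=1 clk=0
t8.Δ0 p=0 q=1 clk=0
t8.Δ1 p=0 q=1 clk=1
t8.Δ2 p=0 q=0 clk=1
t8.Δ3 p=1 q=0 clk=1
t9.Δ0 p=1 q=0 clk=1
t9.Δ1 p=1 q=0 clk=0
t10.Δ0 p=1 q=0 clk=0
t10.Δ1 p=1 q=0 clk=1
t10.Δ2 p=1 q=1 clk=1
t10.Δ3 p=0 q=1 clk=1
t11.Δ0 p=0 q=1 clk=1
t11.Δ1 p=0 q=1 clk=0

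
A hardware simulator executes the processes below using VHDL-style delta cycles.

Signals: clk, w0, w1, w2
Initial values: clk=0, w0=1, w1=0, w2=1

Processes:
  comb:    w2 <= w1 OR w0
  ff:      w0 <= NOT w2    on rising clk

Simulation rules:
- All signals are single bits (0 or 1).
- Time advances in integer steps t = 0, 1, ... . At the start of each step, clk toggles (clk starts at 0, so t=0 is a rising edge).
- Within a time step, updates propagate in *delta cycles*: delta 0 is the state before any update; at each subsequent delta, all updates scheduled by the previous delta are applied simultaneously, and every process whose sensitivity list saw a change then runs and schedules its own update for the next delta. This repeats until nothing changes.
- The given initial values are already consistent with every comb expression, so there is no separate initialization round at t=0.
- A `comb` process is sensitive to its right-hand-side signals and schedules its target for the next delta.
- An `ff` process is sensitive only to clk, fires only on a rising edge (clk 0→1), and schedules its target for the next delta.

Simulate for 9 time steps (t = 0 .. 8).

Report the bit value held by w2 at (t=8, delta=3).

t0.Δ0 w1=0 w2=1 w0=1 clk=0
t0.Δ1 w1=0 w2=1 w0=1 clk=1
t0.Δ2 w1=0 w2=1 w0=0 clk=1
t0.Δ3 w1=0 w2=0 w0=0 clk=1
t1.Δ0 w1=0 w2=0 w0=0 clk=1
t1.Δ1 w1=0 w2=0 w0=0 clk=0
t2.Δ0 w1=0 w2=0 w0=0 clk=0
t2.Δ1 w1=0 w2=0 w0=0 clk=1
t2.Δ2 w1=0 w2=0 w0=1 clk=1
t2.Δ3 w1=0 w2=1 w0=1 clk=1
t3.Δ0 w1=0 w2=1 w0=1 clk=1
t3.Δ1 w1=0 w2=1 w0=1 clk=0
t4.Δ0 w1=0 w2=1 w0=1 clk=0
t4.Δ1 w1=0 w2=1 w0=1 clk=1
t4.Δ2 w1=0 w2=1 w0=0 clk=1
t4.Δ3 w1=0 w2=0 w0=0 clk=1
t5.Δ0 w1=0 w2=0 w0=0 clk=1
t5.Δ1 w1=0 w2=0 w0=0 clk=0
t6.Δ0 w1=0 w2=0 w0=0 clk=0
t6.Δ1 w1=0 w2=0 w0=0 clk=1
t6.Δ2 w1=0 w2=0 w0=1 clk=1
t6.Δ3 w1=0 w2=1 w0=1 clk=1
t7.Δ0 w1=0 w2=1 w0=1 clk=1
t7.Δ1 w1=0 w2=1 w0=1 clk=0
t8.Δ0 w1=0 w2=1 w0=1 clk=0
t8.Δ1 w1=0 w2=1 w0=1 clk=1
t8.Δ2 w1=0 w2=1 w0=0 clk=1
t8.Δ3 w1=0 w2=0 w0=0 clk=1

0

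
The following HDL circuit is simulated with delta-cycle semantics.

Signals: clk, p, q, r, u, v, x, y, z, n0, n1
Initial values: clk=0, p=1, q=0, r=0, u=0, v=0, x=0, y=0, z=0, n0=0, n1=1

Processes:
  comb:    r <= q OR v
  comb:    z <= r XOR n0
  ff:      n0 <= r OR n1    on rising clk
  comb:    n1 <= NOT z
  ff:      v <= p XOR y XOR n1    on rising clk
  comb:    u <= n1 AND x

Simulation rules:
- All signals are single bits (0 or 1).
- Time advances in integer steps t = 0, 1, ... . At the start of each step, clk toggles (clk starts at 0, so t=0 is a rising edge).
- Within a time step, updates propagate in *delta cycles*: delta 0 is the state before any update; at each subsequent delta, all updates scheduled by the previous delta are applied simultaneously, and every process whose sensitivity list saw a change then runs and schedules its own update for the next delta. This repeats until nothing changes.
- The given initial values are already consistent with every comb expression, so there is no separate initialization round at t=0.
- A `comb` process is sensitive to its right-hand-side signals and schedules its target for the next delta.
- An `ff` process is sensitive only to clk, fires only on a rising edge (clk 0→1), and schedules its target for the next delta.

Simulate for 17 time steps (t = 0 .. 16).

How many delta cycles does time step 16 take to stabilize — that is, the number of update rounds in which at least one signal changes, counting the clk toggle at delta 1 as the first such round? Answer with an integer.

4

t0.Δ0 q=0 n1=1 p=1 v=0 n0=0 z=0 y=0 clk=0 u=0 x=0 r=0
t0.Δ1 q=0 n1=1 p=1 v=0 n0=0 z=0 y=0 clk=1 u=0 x=0 r=0
t0.Δ2 q=0 n1=1 p=1 v=0 n0=1 z=0 y=0 clk=1 u=0 x=0 r=0
t0.Δ3 q=0 n1=1 p=1 v=0 n0=1 z=1 y=0 clk=1 u=0 x=0 r=0
t0.Δ4 q=0 n1=0 p=1 v=0 n0=1 z=1 y=0 clk=1 u=0 x=0 r=0
t1.Δ0 q=0 n1=0 p=1 v=0 n0=1 z=1 y=0 clk=1 u=0 x=0 r=0
t1.Δ1 q=0 n1=0 p=1 v=0 n0=1 z=1 y=0 clk=0 u=0 x=0 r=0
t2.Δ0 q=0 n1=0 p=1 v=0 n0=1 z=1 y=0 clk=0 u=0 x=0 r=0
t2.Δ1 q=0 n1=0 p=1 v=0 n0=1 z=1 y=0 clk=1 u=0 x=0 r=0
t2.Δ2 q=0 n1=0 p=1 v=1 n0=0 z=1 y=0 clk=1 u=0 x=0 r=0
t2.Δ3 q=0 n1=0 p=1 v=1 n0=0 z=0 y=0 clk=1 u=0 x=0 r=1
t2.Δ4 q=0 n1=1 p=1 v=1 n0=0 z=1 y=0 clk=1 u=0 x=0 r=1
t2.Δ5 q=0 n1=0 p=1 v=1 n0=0 z=1 y=0 clk=1 u=0 x=0 r=1
t3.Δ0 q=0 n1=0 p=1 v=1 n0=0 z=1 y=0 clk=1 u=0 x=0 r=1
t3.Δ1 q=0 n1=0 p=1 v=1 n0=0 z=1 y=0 clk=0 u=0 x=0 r=1
t4.Δ0 q=0 n1=0 p=1 v=1 n0=0 z=1 y=0 clk=0 u=0 x=0 r=1
t4.Δ1 q=0 n1=0 p=1 v=1 n0=0 z=1 y=0 clk=1 u=0 x=0 r=1
t4.Δ2 q=0 n1=0 p=1 v=1 n0=1 z=1 y=0 clk=1 u=0 x=0 r=1
t4.Δ3 q=0 n1=0 p=1 v=1 n0=1 z=0 y=0 clk=1 u=0 x=0 r=1
t4.Δ4 q=0 n1=1 p=1 v=1 n0=1 z=0 y=0 clk=1 u=0 x=0 r=1
t5.Δ0 q=0 n1=1 p=1 v=1 n0=1 z=0 y=0 clk=1 u=0 x=0 r=1
t5.Δ1 q=0 n1=1 p=1 v=1 n0=1 z=0 y=0 clk=0 u=0 x=0 r=1
t6.Δ0 q=0 n1=1 p=1 v=1 n0=1 z=0 y=0 clk=0 u=0 x=0 r=1
t6.Δ1 q=0 n1=1 p=1 v=1 n0=1 z=0 y=0 clk=1 u=0 x=0 r=1
t6.Δ2 q=0 n1=1 p=1 v=0 n0=1 z=0 y=0 clk=1 u=0 x=0 r=1
t6.Δ3 q=0 n1=1 p=1 v=0 n0=1 z=0 y=0 clk=1 u=0 x=0 r=0
t6.Δ4 q=0 n1=1 p=1 v=0 n0=1 z=1 y=0 clk=1 u=0 x=0 r=0
t6.Δ5 q=0 n1=0 p=1 v=0 n0=1 z=1 y=0 clk=1 u=0 x=0 r=0
t7.Δ0 q=0 n1=0 p=1 v=0 n0=1 z=1 y=0 clk=1 u=0 x=0 r=0
t7.Δ1 q=0 n1=0 p=1 v=0 n0=1 z=1 y=0 clk=0 u=0 x=0 r=0
t8.Δ0 q=0 n1=0 p=1 v=0 n0=1 z=1 y=0 clk=0 u=0 x=0 r=0
t8.Δ1 q=0 n1=0 p=1 v=0 n0=1 z=1 y=0 clk=1 u=0 x=0 r=0
t8.Δ2 q=0 n1=0 p=1 v=1 n0=0 z=1 y=0 clk=1 u=0 x=0 r=0
t8.Δ3 q=0 n1=0 p=1 v=1 n0=0 z=0 y=0 clk=1 u=0 x=0 r=1
t8.Δ4 q=0 n1=1 p=1 v=1 n0=0 z=1 y=0 clk=1 u=0 x=0 r=1
t8.Δ5 q=0 n1=0 p=1 v=1 n0=0 z=1 y=0 clk=1 u=0 x=0 r=1
t9.Δ0 q=0 n1=0 p=1 v=1 n0=0 z=1 y=0 clk=1 u=0 x=0 r=1
t9.Δ1 q=0 n1=0 p=1 v=1 n0=0 z=1 y=0 clk=0 u=0 x=0 r=1
t10.Δ0 q=0 n1=0 p=1 v=1 n0=0 z=1 y=0 clk=0 u=0 x=0 r=1
t10.Δ1 q=0 n1=0 p=1 v=1 n0=0 z=1 y=0 clk=1 u=0 x=0 r=1
t10.Δ2 q=0 n1=0 p=1 v=1 n0=1 z=1 y=0 clk=1 u=0 x=0 r=1
t10.Δ3 q=0 n1=0 p=1 v=1 n0=1 z=0 y=0 clk=1 u=0 x=0 r=1
t10.Δ4 q=0 n1=1 p=1 v=1 n0=1 z=0 y=0 clk=1 u=0 x=0 r=1
t11.Δ0 q=0 n1=1 p=1 v=1 n0=1 z=0 y=0 clk=1 u=0 x=0 r=1
t11.Δ1 q=0 n1=1 p=1 v=1 n0=1 z=0 y=0 clk=0 u=0 x=0 r=1
t12.Δ0 q=0 n1=1 p=1 v=1 n0=1 z=0 y=0 clk=0 u=0 x=0 r=1
t12.Δ1 q=0 n1=1 p=1 v=1 n0=1 z=0 y=0 clk=1 u=0 x=0 r=1
t12.Δ2 q=0 n1=1 p=1 v=0 n0=1 z=0 y=0 clk=1 u=0 x=0 r=1
t12.Δ3 q=0 n1=1 p=1 v=0 n0=1 z=0 y=0 clk=1 u=0 x=0 r=0
t12.Δ4 q=0 n1=1 p=1 v=0 n0=1 z=1 y=0 clk=1 u=0 x=0 r=0
t12.Δ5 q=0 n1=0 p=1 v=0 n0=1 z=1 y=0 clk=1 u=0 x=0 r=0
t13.Δ0 q=0 n1=0 p=1 v=0 n0=1 z=1 y=0 clk=1 u=0 x=0 r=0
t13.Δ1 q=0 n1=0 p=1 v=0 n0=1 z=1 y=0 clk=0 u=0 x=0 r=0
t14.Δ0 q=0 n1=0 p=1 v=0 n0=1 z=1 y=0 clk=0 u=0 x=0 r=0
t14.Δ1 q=0 n1=0 p=1 v=0 n0=1 z=1 y=0 clk=1 u=0 x=0 r=0
t14.Δ2 q=0 n1=0 p=1 v=1 n0=0 z=1 y=0 clk=1 u=0 x=0 r=0
t14.Δ3 q=0 n1=0 p=1 v=1 n0=0 z=0 y=0 clk=1 u=0 x=0 r=1
t14.Δ4 q=0 n1=1 p=1 v=1 n0=0 z=1 y=0 clk=1 u=0 x=0 r=1
t14.Δ5 q=0 n1=0 p=1 v=1 n0=0 z=1 y=0 clk=1 u=0 x=0 r=1
t15.Δ0 q=0 n1=0 p=1 v=1 n0=0 z=1 y=0 clk=1 u=0 x=0 r=1
t15.Δ1 q=0 n1=0 p=1 v=1 n0=0 z=1 y=0 clk=0 u=0 x=0 r=1
t16.Δ0 q=0 n1=0 p=1 v=1 n0=0 z=1 y=0 clk=0 u=0 x=0 r=1
t16.Δ1 q=0 n1=0 p=1 v=1 n0=0 z=1 y=0 clk=1 u=0 x=0 r=1
t16.Δ2 q=0 n1=0 p=1 v=1 n0=1 z=1 y=0 clk=1 u=0 x=0 r=1
t16.Δ3 q=0 n1=0 p=1 v=1 n0=1 z=0 y=0 clk=1 u=0 x=0 r=1
t16.Δ4 q=0 n1=1 p=1 v=1 n0=1 z=0 y=0 clk=1 u=0 x=0 r=1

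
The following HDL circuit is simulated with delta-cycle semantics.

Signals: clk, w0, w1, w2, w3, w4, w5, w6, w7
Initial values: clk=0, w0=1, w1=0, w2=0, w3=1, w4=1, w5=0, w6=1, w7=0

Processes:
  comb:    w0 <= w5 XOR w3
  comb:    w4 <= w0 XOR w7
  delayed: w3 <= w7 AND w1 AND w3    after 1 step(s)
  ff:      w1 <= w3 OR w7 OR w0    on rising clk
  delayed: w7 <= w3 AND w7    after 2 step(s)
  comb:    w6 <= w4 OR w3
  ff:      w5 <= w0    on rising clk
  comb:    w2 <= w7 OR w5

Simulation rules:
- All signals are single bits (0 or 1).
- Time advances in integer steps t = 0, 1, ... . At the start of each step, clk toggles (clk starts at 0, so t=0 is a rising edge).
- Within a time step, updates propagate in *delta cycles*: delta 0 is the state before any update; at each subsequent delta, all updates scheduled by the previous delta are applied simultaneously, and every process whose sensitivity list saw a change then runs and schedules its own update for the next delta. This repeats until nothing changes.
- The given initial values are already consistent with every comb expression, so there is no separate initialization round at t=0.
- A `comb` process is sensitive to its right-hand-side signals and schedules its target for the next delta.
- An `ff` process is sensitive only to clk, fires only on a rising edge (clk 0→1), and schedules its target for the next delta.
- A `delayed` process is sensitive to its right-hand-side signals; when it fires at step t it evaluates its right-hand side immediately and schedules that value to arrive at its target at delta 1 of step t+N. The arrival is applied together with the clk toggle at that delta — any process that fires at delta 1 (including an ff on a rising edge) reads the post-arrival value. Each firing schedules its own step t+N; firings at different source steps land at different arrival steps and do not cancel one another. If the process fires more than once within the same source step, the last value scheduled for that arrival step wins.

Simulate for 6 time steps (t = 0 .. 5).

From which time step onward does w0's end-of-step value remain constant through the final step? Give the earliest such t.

[bits: clk,w7,w6,w4,w3,w0,w5,w2,w1]
t=0: Δ0=001111000 Δ1=101111000 Δ2=101111101 Δ3=101110111 Δ4=101010111 | 4Δ
t=1: Δ0=101010111 Δ1=001000111 Δ2=000001111 Δ3=000101111 Δ4=001101111 | 4Δ
t=2: Δ0=001101111 Δ1=101101111 | 1Δ
t=3: Δ0=101101111 Δ1=001101111 | 1Δ
t=4: Δ0=001101111 Δ1=101101111 | 1Δ
t=5: Δ0=101101111 Δ1=001101111 | 1Δ

1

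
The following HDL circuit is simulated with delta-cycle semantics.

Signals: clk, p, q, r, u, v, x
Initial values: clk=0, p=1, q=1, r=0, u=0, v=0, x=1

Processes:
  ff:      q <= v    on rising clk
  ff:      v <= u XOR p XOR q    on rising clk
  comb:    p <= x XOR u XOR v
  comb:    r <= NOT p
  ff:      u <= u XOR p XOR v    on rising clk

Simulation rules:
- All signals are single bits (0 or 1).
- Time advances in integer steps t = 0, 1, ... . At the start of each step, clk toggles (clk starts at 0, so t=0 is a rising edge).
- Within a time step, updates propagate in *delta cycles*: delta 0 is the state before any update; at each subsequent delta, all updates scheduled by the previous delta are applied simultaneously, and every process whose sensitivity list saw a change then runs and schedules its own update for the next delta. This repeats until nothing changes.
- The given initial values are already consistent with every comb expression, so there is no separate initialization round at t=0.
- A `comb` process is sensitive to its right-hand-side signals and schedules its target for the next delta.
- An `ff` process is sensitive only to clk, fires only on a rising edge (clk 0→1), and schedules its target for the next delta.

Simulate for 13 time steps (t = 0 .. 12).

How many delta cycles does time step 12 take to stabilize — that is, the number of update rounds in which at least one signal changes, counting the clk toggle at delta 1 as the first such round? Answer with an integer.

t0.Δ0 u=0 clk=0 r=0 v=0 p=1 x=1 q=1
t0.Δ1 u=0 clk=1 r=0 v=0 p=1 x=1 q=1
t0.Δ2 u=1 clk=1 r=0 v=0 p=1 x=1 q=0
t0.Δ3 u=1 clk=1 r=0 v=0 p=0 x=1 q=0
t0.Δ4 u=1 clk=1 r=1 v=0 p=0 x=1 q=0
t1.Δ0 u=1 clk=1 r=1 v=0 p=0 x=1 q=0
t1.Δ1 u=1 clk=0 r=1 v=0 p=0 x=1 q=0
t2.Δ0 u=1 clk=0 r=1 v=0 p=0 x=1 q=0
t2.Δ1 u=1 clk=1 r=1 v=0 p=0 x=1 q=0
t2.Δ2 u=1 clk=1 r=1 v=1 p=0 x=1 q=0
t2.Δ3 u=1 clk=1 r=1 v=1 p=1 x=1 q=0
t2.Δ4 u=1 clk=1 r=0 v=1 p=1 x=1 q=0
t3.Δ0 u=1 clk=1 r=0 v=1 p=1 x=1 q=0
t3.Δ1 u=1 clk=0 r=0 v=1 p=1 x=1 q=0
t4.Δ0 u=1 clk=0 r=0 v=1 p=1 x=1 q=0
t4.Δ1 u=1 clk=1 r=0 v=1 p=1 x=1 q=0
t4.Δ2 u=1 clk=1 r=0 v=0 p=1 x=1 q=1
t4.Δ3 u=1 clk=1 r=0 v=0 p=0 x=1 q=1
t4.Δ4 u=1 clk=1 r=1 v=0 p=0 x=1 q=1
t5.Δ0 u=1 clk=1 r=1 v=0 p=0 x=1 q=1
t5.Δ1 u=1 clk=0 r=1 v=0 p=0 x=1 q=1
t6.Δ0 u=1 clk=0 r=1 v=0 p=0 x=1 q=1
t6.Δ1 u=1 clk=1 r=1 v=0 p=0 x=1 q=1
t6.Δ2 u=1 clk=1 r=1 v=0 p=0 x=1 q=0
t7.Δ0 u=1 clk=1 r=1 v=0 p=0 x=1 q=0
t7.Δ1 u=1 clk=0 r=1 v=0 p=0 x=1 q=0
t8.Δ0 u=1 clk=0 r=1 v=0 p=0 x=1 q=0
t8.Δ1 u=1 clk=1 r=1 v=0 p=0 x=1 q=0
t8.Δ2 u=1 clk=1 r=1 v=1 p=0 x=1 q=0
t8.Δ3 u=1 clk=1 r=1 v=1 p=1 x=1 q=0
t8.Δ4 u=1 clk=1 r=0 v=1 p=1 x=1 q=0
t9.Δ0 u=1 clk=1 r=0 v=1 p=1 x=1 q=0
t9.Δ1 u=1 clk=0 r=0 v=1 p=1 x=1 q=0
t10.Δ0 u=1 clk=0 r=0 v=1 p=1 x=1 q=0
t10.Δ1 u=1 clk=1 r=0 v=1 p=1 x=1 q=0
t10.Δ2 u=1 clk=1 r=0 v=0 p=1 x=1 q=1
t10.Δ3 u=1 clk=1 r=0 v=0 p=0 x=1 q=1
t10.Δ4 u=1 clk=1 r=1 v=0 p=0 x=1 q=1
t11.Δ0 u=1 clk=1 r=1 v=0 p=0 x=1 q=1
t11.Δ1 u=1 clk=0 r=1 v=0 p=0 x=1 q=1
t12.Δ0 u=1 clk=0 r=1 v=0 p=0 x=1 q=1
t12.Δ1 u=1 clk=1 r=1 v=0 p=0 x=1 q=1
t12.Δ2 u=1 clk=1 r=1 v=0 p=0 x=1 q=0

2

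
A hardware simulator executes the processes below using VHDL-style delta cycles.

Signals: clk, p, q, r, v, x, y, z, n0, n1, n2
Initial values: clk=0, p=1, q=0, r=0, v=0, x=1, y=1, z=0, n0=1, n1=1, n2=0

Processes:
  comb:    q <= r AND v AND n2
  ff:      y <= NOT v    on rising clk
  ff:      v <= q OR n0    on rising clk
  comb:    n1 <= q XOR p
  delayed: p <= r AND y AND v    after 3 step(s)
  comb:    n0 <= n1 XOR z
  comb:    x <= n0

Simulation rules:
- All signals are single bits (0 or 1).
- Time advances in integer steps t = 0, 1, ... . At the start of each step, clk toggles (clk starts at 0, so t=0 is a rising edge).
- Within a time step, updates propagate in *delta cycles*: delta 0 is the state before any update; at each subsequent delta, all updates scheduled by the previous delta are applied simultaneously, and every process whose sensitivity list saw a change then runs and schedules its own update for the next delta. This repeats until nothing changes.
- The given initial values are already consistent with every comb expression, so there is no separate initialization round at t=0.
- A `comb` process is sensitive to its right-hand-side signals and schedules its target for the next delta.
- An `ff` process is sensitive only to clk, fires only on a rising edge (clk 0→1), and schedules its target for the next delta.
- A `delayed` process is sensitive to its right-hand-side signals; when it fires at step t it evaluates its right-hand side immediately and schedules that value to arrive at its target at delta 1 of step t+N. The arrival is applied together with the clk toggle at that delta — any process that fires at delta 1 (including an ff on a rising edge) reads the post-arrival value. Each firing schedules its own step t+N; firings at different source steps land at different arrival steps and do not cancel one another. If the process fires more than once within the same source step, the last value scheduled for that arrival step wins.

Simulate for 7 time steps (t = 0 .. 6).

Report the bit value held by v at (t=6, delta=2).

t=0 Δ0: n0=1 y=1 z=0 v=0 q=0 r=0 n2=0 n1=1 clk=0 x=1 p=1
  Δ1: clk:0→1
  Δ2: v:0→1
  (2Δ to stable)
t=1 Δ0: n0=1 y=1 z=0 v=1 q=0 r=0 n2=0 n1=1 clk=1 x=1 p=1
  Δ1: clk:1→0
  (1Δ to stable)
t=2 Δ0: n0=1 y=1 z=0 v=1 q=0 r=0 n2=0 n1=1 clk=0 x=1 p=1
  Δ1: clk:0→1
  Δ2: y:1→0
  (2Δ to stable)
t=3 Δ0: n0=1 y=0 z=0 v=1 q=0 r=0 n2=0 n1=1 clk=1 x=1 p=1
  Δ1: clk:1→0, p:1→0
  Δ2: n1:1→0
  Δ3: n0:1→0
  Δ4: x:1→0
  (4Δ to stable)
t=4 Δ0: n0=0 y=0 z=0 v=1 q=0 r=0 n2=0 n1=0 clk=0 x=0 p=0
  Δ1: clk:0→1
  Δ2: v:1→0
  (2Δ to stable)
t=5 Δ0: n0=0 y=0 z=0 v=0 q=0 r=0 n2=0 n1=0 clk=1 x=0 p=0
  Δ1: clk:1→0
  (1Δ to stable)
t=6 Δ0: n0=0 y=0 z=0 v=0 q=0 r=0 n2=0 n1=0 clk=0 x=0 p=0
  Δ1: clk:0→1
  Δ2: y:0→1
  (2Δ to stable)

0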